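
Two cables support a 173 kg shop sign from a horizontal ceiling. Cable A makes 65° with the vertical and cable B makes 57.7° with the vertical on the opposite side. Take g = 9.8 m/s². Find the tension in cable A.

T_A ≈ 1700 N

Angles from the horizontal: cable A is 90° − 65° = 25°, cable B is 90° − 57.7° = 32.3°.
Weight W = 173 × 9.8 = 1695 N acts straight down.
Horizontal: T_A cos 25° = T_B cos 32.3°  →  T_B = 1.072 T_A.
Vertical: T_A sin 25° + T_B sin 32.3° = 1695.
Substituting the horizontal relation into the vertical equation gives 0.9956 T_A = 1695, so T_A = 1703 N.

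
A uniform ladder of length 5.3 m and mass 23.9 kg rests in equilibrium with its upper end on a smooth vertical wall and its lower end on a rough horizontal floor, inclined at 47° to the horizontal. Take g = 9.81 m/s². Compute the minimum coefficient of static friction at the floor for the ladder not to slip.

ΣF_y = 0: N_floor = 23.9×9.81 = 234.46 N.
Torques about the foot: N_wall · 5.3 sin 47° = 23.9×9.81×2.65 cos 47° → N_wall = 109.32 N.
ΣF_x = 0: f_floor = N_wall = 109.32 N.
μ_min = f_floor / N_floor = 109.32 / 234.46 = 0.4663.

μ_min ≈ 0.466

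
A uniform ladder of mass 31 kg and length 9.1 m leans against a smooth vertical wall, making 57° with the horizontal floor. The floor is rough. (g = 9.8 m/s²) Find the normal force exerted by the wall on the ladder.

N_wall ≈ 98.6 N

Torques about the foot: N_wall · 9.1 sin 57° = 31×9.8×4.55 cos 57° → N_wall = 98.645 N.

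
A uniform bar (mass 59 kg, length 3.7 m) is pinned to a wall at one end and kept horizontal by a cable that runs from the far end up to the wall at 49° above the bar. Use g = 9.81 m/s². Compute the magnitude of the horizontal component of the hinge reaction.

Take torques about the hinge: T sin 49° · 3.7 = 59×9.81×1.85 = 1070.8 N·m.
So T = 1070.8 / (0.7547 × 3.7) = 383.45 N.
ΣF_x = 0: H_x = T cos 49° = 251.57 N.

H_x ≈ 252 N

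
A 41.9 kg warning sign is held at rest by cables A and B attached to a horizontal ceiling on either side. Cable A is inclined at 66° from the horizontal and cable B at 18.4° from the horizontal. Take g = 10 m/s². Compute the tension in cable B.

Weight W = 41.9 × 10 = 419 N acts straight down.
Horizontal: T_A cos 66° = T_B cos 18.4°  →  T_A = 2.333 T_B.
Vertical: T_A sin 66° + T_B sin 18.4° = 419.
Substituting the horizontal relation into the vertical equation gives 2.447 T_B = 419, so T_B = 171.2 N.

T_B ≈ 171 N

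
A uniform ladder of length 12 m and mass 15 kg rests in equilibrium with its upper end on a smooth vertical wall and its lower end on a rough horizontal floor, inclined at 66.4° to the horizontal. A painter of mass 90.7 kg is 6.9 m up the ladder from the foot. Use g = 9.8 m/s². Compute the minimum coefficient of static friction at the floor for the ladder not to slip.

μ_min ≈ 0.247

ΣF_y = 0: N_floor = 15×9.8 + 90.7×9.8 = 1035.9 N.
Torques about the foot: N_wall · 12 sin 66.4° = 15×9.8×6 cos 66.4° + 90.7×9.8×6.9 cos 66.4° → N_wall = 255.4 N.
ΣF_x = 0: f_floor = N_wall = 255.4 N.
μ_min = f_floor / N_floor = 255.4 / 1035.9 = 0.2466.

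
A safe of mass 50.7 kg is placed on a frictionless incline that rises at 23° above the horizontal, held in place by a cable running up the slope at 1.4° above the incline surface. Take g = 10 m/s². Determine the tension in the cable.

T ≈ 198 N

Take axes along and perpendicular to the incline. Weight components: W sin 23° = 198.1 N down-slope, W cos 23° = 466.7 N into the surface.
Along incline: T cos 1.4° = W sin 23° → T = 198.2 N.
Perpendicular: N = W cos 23° − T sin 1.4° = 461.9 N.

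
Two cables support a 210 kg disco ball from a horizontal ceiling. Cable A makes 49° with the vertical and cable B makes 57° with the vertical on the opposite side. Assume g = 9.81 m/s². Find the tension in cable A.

T_A ≈ 1800 N

Angles from the horizontal: cable A is 90° − 49° = 41°, cable B is 90° − 57° = 33°.
Weight W = 210 × 9.81 = 2060 N acts straight down.
Horizontal: T_A cos 41° = T_B cos 33°  →  T_B = 0.8999 T_A.
Vertical: T_A sin 41° + T_B sin 33° = 2060.
Substituting the horizontal relation into the vertical equation gives 1.146 T_A = 2060, so T_A = 1797 N.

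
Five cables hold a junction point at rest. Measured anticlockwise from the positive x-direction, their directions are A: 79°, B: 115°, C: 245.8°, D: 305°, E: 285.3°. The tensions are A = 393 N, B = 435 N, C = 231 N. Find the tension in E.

T_E ≈ 474 N

Resolve: ΣF_x = 393 cos 79° + 435 cos 115° + 231 cos 245.8° + T_D cos 305° + T_E cos 285.3° = 0.
        ΣF_y = 393 sin 79° + 435 sin 115° + 231 sin 245.8° + T_D sin 305° + T_E sin 285.3° = 0.
The known terms sum to (-203.5, 569.3) N, so 0.5736 T_D + 0.2639 T_E = 203.5 and -0.8192 T_D − 0.9646 T_E = -569.3.
Solving simultaneously: T_D = 136.8 N, T_E = 474.1 N.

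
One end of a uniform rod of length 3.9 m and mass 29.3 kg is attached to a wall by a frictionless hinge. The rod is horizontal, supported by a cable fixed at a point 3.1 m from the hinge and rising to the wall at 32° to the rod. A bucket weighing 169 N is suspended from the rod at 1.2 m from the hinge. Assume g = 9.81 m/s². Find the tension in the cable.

Take torques about the hinge: T sin 32° · 3.1 = 29.3×9.81×1.95 + 169×1.2 = 763.29 N·m.
So T = 763.29 / (0.5299 × 3.1) = 464.64 N.

T ≈ 465 N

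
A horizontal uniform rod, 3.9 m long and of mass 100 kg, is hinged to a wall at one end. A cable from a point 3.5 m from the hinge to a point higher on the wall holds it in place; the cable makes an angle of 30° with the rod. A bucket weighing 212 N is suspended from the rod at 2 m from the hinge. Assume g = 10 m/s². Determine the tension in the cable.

T ≈ 1360 N

Take torques about the hinge: T sin 30° · 3.5 = 100×10×1.95 + 212×2 = 2374 N·m.
So T = 2374 / (0.5000 × 3.5) = 1356.6 N.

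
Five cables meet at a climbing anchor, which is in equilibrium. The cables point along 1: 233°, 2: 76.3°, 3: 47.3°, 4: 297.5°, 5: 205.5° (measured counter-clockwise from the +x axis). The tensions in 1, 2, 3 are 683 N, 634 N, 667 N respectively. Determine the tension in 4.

T_4 ≈ 424 N

Resolve: ΣF_x = 683 cos 233° + 634 cos 76.3° + 667 cos 47.3° + T_4 cos 297.5° + T_5 cos 205.5° = 0.
        ΣF_y = 683 sin 233° + 634 sin 76.3° + 667 sin 47.3° + T_4 sin 297.5° + T_5 sin 205.5° = 0.
The known terms sum to (191.4, 560.7) N, so 0.4617 T_4 − 0.9026 T_5 = -191.4 and -0.8870 T_4 − 0.4305 T_5 = -560.7.
Solving simultaneously: T_4 = 423.9 N, T_5 = 429 N.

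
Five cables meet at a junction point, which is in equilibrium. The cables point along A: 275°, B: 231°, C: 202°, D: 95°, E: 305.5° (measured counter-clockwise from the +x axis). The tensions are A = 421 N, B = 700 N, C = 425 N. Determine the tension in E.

Resolve: ΣF_x = 421 cos 275° + 700 cos 231° + 425 cos 202° + T_D cos 95° + T_E cos 305.5° = 0.
        ΣF_y = 421 sin 275° + 700 sin 231° + 425 sin 202° + T_D sin 95° + T_E sin 305.5° = 0.
The known terms sum to (-797.9, -1123) N, so -0.0872 T_D + 0.5807 T_E = 797.9 and 0.9962 T_D − 0.8141 T_E = 1123.
Solving simultaneously: T_D = 2564 N, T_E = 1759 N.

T_E ≈ 1760 N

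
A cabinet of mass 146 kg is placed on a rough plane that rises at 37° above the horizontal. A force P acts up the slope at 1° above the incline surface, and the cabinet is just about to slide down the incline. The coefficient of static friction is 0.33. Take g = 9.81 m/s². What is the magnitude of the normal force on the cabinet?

N ≈ 1140 N

On the verge of sliding down the incline, friction equals μN and acts up the slope.
Perpendicular: N + P sin 1° = W cos 37° = 1144 N.
Along incline: P cos 1° + μN = W sin 37° with W sin 37° = 862 N.
Solving the pair for P and N: P = 487.4 N, N = 1135 N (and f = μN = 374.7 N).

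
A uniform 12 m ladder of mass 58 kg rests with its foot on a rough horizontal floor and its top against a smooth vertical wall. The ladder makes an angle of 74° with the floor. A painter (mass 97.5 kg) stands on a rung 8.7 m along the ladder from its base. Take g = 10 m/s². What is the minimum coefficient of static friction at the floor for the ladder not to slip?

ΣF_y = 0: N_floor = 58×10 + 97.5×10 = 1555 N.
Torques about the foot: N_wall · 12 sin 74° = 58×10×6 cos 74° + 97.5×10×8.7 cos 74° → N_wall = 285.85 N.
ΣF_x = 0: f_floor = N_wall = 285.85 N.
μ_min = f_floor / N_floor = 285.85 / 1555 = 0.1838.

μ_min ≈ 0.184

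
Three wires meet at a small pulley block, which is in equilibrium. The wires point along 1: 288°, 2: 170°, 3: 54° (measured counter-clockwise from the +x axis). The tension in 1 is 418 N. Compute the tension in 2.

Resolve: ΣF_x = 418 cos 288° + T_2 cos 170° + T_3 cos 54° = 0.
        ΣF_y = 418 sin 288° + T_2 sin 170° + T_3 sin 54° = 0.
The known terms sum to (129.2, -397.5) N, so -0.9848 T_2 + 0.5878 T_3 = -129.2 and 0.1736 T_2 + 0.8090 T_3 = 397.5.
Solving simultaneously: T_2 = 376.2 N, T_3 = 410.6 N.

T_2 ≈ 376 N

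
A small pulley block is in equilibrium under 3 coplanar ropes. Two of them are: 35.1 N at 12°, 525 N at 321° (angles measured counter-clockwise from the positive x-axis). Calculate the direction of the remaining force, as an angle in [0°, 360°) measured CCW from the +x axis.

Sum the known components: ΣF_x = 442.3 N, ΣF_y = -323.1 N.
For equilibrium the remaining force must supply (−ΣF_x, −ΣF_y) = (-442.3, 323.1) N.
Magnitude = √((-442.3)² + (323.1)²) = 547.8 N; direction = atan2(323.1, -442.3) = 143.9°.

θ ≈ 144°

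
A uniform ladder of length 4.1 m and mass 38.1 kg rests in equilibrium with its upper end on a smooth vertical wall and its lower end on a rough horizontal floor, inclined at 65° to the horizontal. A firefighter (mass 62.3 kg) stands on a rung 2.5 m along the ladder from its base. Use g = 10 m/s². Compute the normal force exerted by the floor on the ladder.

N_floor ≈ 1000 N

ΣF_y = 0: N_floor = 38.1×10 + 62.3×10 = 1004 N.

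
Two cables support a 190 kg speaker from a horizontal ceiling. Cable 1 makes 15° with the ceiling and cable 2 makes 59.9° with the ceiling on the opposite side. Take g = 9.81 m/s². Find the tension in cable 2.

Weight W = 190 × 9.81 = 1864 N acts straight down.
Horizontal: T_1 cos 15° = T_2 cos 59.9°  →  T_1 = 0.5192 T_2.
Vertical: T_1 sin 15° + T_2 sin 59.9° = 1864.
Substituting the horizontal relation into the vertical equation gives 0.9995 T_2 = 1864, so T_2 = 1865 N.

T_2 ≈ 1860 N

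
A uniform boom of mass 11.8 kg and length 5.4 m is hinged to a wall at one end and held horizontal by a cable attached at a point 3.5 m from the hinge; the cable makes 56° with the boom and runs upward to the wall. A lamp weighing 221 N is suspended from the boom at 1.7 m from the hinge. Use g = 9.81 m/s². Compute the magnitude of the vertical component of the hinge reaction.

Take torques about the hinge: T sin 56° · 3.5 = 11.8×9.81×2.7 + 221×1.7 = 688.25 N·m.
So T = 688.25 / (0.8290 × 3.5) = 237.19 N.
ΣF_y = 0: H_y = (11.8×9.81 + 221) − T sin 56° = 336.76 − 196.64 = 140.12 N.

|H_y| ≈ 140 N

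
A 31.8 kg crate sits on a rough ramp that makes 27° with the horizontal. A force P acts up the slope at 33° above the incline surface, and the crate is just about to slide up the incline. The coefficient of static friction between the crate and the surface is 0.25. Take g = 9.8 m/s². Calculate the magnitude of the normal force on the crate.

On the verge of sliding up the incline, friction equals μN and acts down the slope.
Perpendicular: N + P sin 33° = W cos 27° = 277.7 N.
Along incline: P cos 33° = W sin 27° + μN  with W sin 27° = 141.5 N.
Solving the pair for P and N: P = 216.3 N, N = 159.8 N (and f = μN = 39.96 N).

N ≈ 160 N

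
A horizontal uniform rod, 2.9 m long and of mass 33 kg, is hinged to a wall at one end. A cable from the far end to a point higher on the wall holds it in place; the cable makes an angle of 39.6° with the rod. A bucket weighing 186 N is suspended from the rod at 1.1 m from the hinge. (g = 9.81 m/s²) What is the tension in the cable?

Take torques about the hinge: T sin 39.6° · 2.9 = 33×9.81×1.45 + 186×1.1 = 674.01 N·m.
So T = 674.01 / (0.6374 × 2.9) = 364.62 N.

T ≈ 365 N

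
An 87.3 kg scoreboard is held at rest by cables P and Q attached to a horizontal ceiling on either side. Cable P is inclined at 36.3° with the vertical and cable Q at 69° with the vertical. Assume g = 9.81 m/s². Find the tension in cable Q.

T_Q ≈ 526 N

Angles from the horizontal: cable P is 90° − 36.3° = 53.7°, cable Q is 90° − 69° = 21°.
Weight W = 87.3 × 9.81 = 856.4 N acts straight down.
Horizontal: T_P cos 53.7° = T_Q cos 21°  →  T_P = 1.577 T_Q.
Vertical: T_P sin 53.7° + T_Q sin 21° = 856.4.
Substituting the horizontal relation into the vertical equation gives 1.629 T_Q = 856.4, so T_Q = 525.6 N.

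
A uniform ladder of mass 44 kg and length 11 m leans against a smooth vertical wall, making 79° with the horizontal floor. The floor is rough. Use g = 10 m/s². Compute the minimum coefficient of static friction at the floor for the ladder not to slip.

ΣF_y = 0: N_floor = 44×10 = 440 N.
Torques about the foot: N_wall · 11 sin 79° = 44×10×5.5 cos 79° → N_wall = 42.764 N.
ΣF_x = 0: f_floor = N_wall = 42.764 N.
μ_min = f_floor / N_floor = 42.764 / 440 = 0.09719.

μ_min ≈ 0.0972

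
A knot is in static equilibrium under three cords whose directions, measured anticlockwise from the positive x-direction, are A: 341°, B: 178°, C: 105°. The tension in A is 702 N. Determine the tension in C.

T_C ≈ 215 N

Resolve: ΣF_x = 702 cos 341° + T_B cos 178° + T_C cos 105° = 0.
        ΣF_y = 702 sin 341° + T_B sin 178° + T_C sin 105° = 0.
The known terms sum to (663.8, -228.5) N, so -0.9994 T_B − 0.2588 T_C = -663.8 and 0.0349 T_B + 0.9659 T_C = 228.5.
Solving simultaneously: T_B = 608.6 N, T_C = 214.6 N.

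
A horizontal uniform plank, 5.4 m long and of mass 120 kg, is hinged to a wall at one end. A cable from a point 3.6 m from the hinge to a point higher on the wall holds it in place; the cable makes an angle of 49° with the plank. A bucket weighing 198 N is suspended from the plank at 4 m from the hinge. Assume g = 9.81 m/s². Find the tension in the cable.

T ≈ 1460 N

Take torques about the hinge: T sin 49° · 3.6 = 120×9.81×2.7 + 198×4 = 3970.4 N·m.
So T = 3970.4 / (0.7547 × 3.6) = 1461.4 N.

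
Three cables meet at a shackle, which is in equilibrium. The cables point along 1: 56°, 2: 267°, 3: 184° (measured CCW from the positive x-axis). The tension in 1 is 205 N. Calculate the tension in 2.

Resolve: ΣF_x = 205 cos 56° + T_2 cos 267° + T_3 cos 184° = 0.
        ΣF_y = 205 sin 56° + T_2 sin 267° + T_3 sin 184° = 0.
The known terms sum to (114.6, 170) N, so -0.0523 T_2 − 0.9976 T_3 = -114.6 and -0.9986 T_2 − 0.0698 T_3 = -170.
Solving simultaneously: T_2 = 162.8 N, T_3 = 106.4 N.

T_2 ≈ 163 N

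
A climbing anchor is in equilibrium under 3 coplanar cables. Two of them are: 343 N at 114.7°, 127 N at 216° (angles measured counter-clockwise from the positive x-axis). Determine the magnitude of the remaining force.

Sum the known components: ΣF_x = -246.1 N, ΣF_y = 237 N.
For equilibrium the remaining force must supply (−ΣF_x, −ΣF_y) = (246.1, -237) N.
Magnitude = √((246.1)² + (-237)²) = 341.6 N; direction = atan2(-237, 246.1) = 316.1°.

F ≈ 342 N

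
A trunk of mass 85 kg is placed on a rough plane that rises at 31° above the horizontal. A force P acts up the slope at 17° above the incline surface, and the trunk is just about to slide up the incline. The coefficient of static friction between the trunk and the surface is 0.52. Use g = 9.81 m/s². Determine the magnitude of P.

P ≈ 723 N

On the verge of sliding up the incline, friction equals μN and acts down the slope.
Perpendicular: N + P sin 17° = W cos 31° = 714.7 N.
Along incline: P cos 17° = W sin 31° + μN  with W sin 31° = 429.5 N.
Solving the pair for P and N: P = 722.8 N, N = 503.4 N (and f = μN = 261.8 N).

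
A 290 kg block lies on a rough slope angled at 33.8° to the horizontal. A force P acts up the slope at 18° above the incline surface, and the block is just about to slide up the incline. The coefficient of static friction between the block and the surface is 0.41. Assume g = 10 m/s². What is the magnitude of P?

On the verge of sliding up the incline, friction equals μN and acts down the slope.
Perpendicular: N + P sin 18° = W cos 33.8° = 2410 N.
Along incline: P cos 18° = W sin 33.8° + μN  with W sin 33.8° = 1613 N.
Solving the pair for P and N: P = 2414 N, N = 1664 N (and f = μN = 682.2 N).

P ≈ 2410 N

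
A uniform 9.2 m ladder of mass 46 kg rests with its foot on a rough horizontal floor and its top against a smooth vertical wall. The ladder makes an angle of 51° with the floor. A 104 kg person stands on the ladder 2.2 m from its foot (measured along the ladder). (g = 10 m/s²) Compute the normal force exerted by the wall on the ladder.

N_wall ≈ 388 N

Torques about the foot: N_wall · 9.2 sin 51° = 46×10×4.6 cos 51° + 104×10×2.2 cos 51° → N_wall = 387.64 N.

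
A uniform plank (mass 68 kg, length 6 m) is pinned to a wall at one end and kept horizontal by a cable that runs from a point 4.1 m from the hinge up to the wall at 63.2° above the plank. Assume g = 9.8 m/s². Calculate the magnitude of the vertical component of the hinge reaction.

|H_y| ≈ 179 N

Take torques about the hinge: T sin 63.2° · 4.1 = 68×9.8×3 = 1999.2 N·m.
So T = 1999.2 / (0.8926 × 4.1) = 546.29 N.
ΣF_y = 0: H_y = (68×9.8) − T sin 63.2° = 666.4 − 487.61 = 178.79 N.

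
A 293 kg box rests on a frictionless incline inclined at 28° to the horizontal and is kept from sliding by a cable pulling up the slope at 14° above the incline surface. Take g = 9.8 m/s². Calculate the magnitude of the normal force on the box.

N ≈ 2200 N

Take axes along and perpendicular to the incline. Weight components: W sin 28° = 1348 N down-slope, W cos 28° = 2535 N into the surface.
Along incline: T cos 14° = W sin 28° → T = 1389 N.
Perpendicular: N = W cos 28° − T sin 14° = 2199 N.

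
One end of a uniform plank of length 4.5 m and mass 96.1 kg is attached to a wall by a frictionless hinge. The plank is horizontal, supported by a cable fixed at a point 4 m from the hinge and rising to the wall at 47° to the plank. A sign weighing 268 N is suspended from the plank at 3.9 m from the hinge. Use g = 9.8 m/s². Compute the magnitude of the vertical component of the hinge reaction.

Take torques about the hinge: T sin 47° · 4 = 96.1×9.8×2.25 + 268×3.9 = 3164.2 N·m.
So T = 3164.2 / (0.7314 × 4) = 1081.6 N.
ΣF_y = 0: H_y = (96.1×9.8 + 268) − T sin 47° = 1209.8 − 791.05 = 418.73 N.

|H_y| ≈ 419 N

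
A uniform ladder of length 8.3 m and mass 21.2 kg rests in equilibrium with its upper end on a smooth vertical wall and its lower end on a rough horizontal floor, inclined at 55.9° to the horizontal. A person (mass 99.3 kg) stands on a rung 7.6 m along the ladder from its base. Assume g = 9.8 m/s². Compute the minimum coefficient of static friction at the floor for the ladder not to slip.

ΣF_y = 0: N_floor = 21.2×9.8 + 99.3×9.8 = 1180.9 N.
Torques about the foot: N_wall · 8.3 sin 55.9° = 21.2×9.8×4.15 cos 55.9° + 99.3×9.8×7.6 cos 55.9° → N_wall = 673.63 N.
ΣF_x = 0: f_floor = N_wall = 673.63 N.
μ_min = f_floor / N_floor = 673.63 / 1180.9 = 0.5704.

μ_min ≈ 0.570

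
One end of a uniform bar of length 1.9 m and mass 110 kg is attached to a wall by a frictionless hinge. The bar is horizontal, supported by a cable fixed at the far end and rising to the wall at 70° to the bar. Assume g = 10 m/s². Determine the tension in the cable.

Take torques about the hinge: T sin 70° · 1.9 = 110×10×0.95 = 1045 N·m.
So T = 1045 / (0.9397 × 1.9) = 585.3 N.

T ≈ 585 N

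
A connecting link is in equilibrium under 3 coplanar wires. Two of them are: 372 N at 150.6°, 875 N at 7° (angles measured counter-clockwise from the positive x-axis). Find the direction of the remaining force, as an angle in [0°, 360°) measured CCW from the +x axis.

Sum the known components: ΣF_x = 544.4 N, ΣF_y = 289.3 N.
For equilibrium the remaining force must supply (−ΣF_x, −ΣF_y) = (-544.4, -289.3) N.
Magnitude = √((-544.4)² + (-289.3)²) = 616.5 N; direction = atan2(-289.3, -544.4) = 208.0°.

θ ≈ 208°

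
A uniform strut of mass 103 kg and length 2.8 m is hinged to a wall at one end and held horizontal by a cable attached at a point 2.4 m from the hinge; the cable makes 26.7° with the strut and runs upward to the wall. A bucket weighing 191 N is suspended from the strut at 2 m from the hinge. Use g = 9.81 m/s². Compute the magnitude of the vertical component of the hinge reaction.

Take torques about the hinge: T sin 26.7° · 2.4 = 103×9.81×1.4 + 191×2 = 1796.6 N·m.
So T = 1796.6 / (0.4493 × 2.4) = 1666 N.
ΣF_y = 0: H_y = (103×9.81 + 191) − T sin 26.7° = 1201.4 − 748.58 = 452.85 N.

|H_y| ≈ 453 N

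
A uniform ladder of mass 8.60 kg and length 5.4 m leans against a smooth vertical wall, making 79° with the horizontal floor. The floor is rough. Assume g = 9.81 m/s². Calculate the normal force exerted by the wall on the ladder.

Torques about the foot: N_wall · 5.4 sin 79° = 8.60×9.81×2.7 cos 79° → N_wall = 8.1995 N.

N_wall ≈ 8.20 N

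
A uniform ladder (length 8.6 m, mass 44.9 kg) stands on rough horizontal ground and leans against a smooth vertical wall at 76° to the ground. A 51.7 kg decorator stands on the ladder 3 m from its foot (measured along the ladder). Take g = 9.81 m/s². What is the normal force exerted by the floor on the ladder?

N_floor ≈ 948 N

ΣF_y = 0: N_floor = 44.9×9.81 + 51.7×9.81 = 947.65 N.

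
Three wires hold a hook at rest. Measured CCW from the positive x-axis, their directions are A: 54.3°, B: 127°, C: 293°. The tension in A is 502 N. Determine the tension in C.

Resolve: ΣF_x = 502 cos 54.3° + T_B cos 127° + T_C cos 293° = 0.
        ΣF_y = 502 sin 54.3° + T_B sin 127° + T_C sin 293° = 0.
The known terms sum to (292.9, 407.7) N, so -0.6018 T_B + 0.3907 T_C = -292.9 and 0.7986 T_B − 0.9205 T_C = -407.7.
Solving simultaneously: T_B = 1773 N, T_C = 1981 N.

T_C ≈ 1980 N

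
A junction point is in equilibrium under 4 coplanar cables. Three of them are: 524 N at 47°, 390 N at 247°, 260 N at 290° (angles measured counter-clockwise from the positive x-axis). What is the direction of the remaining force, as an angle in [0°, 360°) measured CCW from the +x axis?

Sum the known components: ΣF_x = 293.9 N, ΣF_y = -220.1 N.
For equilibrium the remaining force must supply (−ΣF_x, −ΣF_y) = (-293.9, 220.1) N.
Magnitude = √((-293.9)² + (220.1)²) = 367.2 N; direction = atan2(220.1, -293.9) = 143.2°.

θ ≈ 143°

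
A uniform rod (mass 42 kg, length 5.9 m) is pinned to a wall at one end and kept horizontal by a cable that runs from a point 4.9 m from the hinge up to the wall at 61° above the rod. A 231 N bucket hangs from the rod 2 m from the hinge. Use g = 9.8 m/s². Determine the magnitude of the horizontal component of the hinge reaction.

Take torques about the hinge: T sin 61° · 4.9 = 42×9.8×2.95 + 231×2 = 1676.2 N·m.
So T = 1676.2 / (0.8746 × 4.9) = 391.13 N.
ΣF_x = 0: H_x = T cos 61° = 189.62 N.

H_x ≈ 190 N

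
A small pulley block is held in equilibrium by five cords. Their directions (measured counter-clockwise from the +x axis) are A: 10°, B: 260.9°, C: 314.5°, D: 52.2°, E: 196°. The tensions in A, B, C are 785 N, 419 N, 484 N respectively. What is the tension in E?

Resolve: ΣF_x = 785 cos 10° + 419 cos 260.9° + 484 cos 314.5° + T_D cos 52.2° + T_E cos 196° = 0.
        ΣF_y = 785 sin 10° + 419 sin 260.9° + 484 sin 314.5° + T_D sin 52.2° + T_E sin 196° = 0.
The known terms sum to (1046, -622.6) N, so 0.6129 T_D − 0.9613 T_E = -1046 and 0.7902 T_D − 0.2756 T_E = 622.6.
Solving simultaneously: T_D = 1502 N, T_E = 2046 N.

T_E ≈ 2050 N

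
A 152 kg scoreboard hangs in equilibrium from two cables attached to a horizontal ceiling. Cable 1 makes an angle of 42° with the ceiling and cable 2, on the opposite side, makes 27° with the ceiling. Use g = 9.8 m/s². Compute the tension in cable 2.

T_2 ≈ 1190 N

Weight W = 152 × 9.8 = 1490 N acts straight down.
Horizontal: T_1 cos 42° = T_2 cos 27°  →  T_1 = 1.199 T_2.
Vertical: T_1 sin 42° + T_2 sin 27° = 1490.
Substituting the horizontal relation into the vertical equation gives 1.256 T_2 = 1490, so T_2 = 1186 N.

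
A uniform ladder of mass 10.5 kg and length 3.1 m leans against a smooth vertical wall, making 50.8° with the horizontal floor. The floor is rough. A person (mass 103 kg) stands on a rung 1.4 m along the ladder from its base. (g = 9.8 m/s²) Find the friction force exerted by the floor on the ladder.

f ≈ 414 N

Torques about the foot: N_wall · 3.1 sin 50.8° = 10.5×9.8×1.55 cos 50.8° + 103×9.8×1.4 cos 50.8° → N_wall = 413.75 N.
ΣF_x = 0: f_floor = N_wall = 413.75 N.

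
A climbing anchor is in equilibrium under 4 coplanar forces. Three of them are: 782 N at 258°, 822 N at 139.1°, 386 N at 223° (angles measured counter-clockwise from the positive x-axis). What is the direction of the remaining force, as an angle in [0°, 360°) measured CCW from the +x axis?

Sum the known components: ΣF_x = -1066 N, ΣF_y = -490 N.
For equilibrium the remaining force must supply (−ΣF_x, −ΣF_y) = (1066, 490) N.
Magnitude = √((1066)² + (490)²) = 1173 N; direction = atan2(490, 1066) = 24.7°.

θ ≈ 24.7°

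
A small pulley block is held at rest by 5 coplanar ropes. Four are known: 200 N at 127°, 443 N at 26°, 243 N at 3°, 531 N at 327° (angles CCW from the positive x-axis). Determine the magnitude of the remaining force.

Sum the known components: ΣF_x = 965.8 N, ΣF_y = 77.44 N.
For equilibrium the remaining force must supply (−ΣF_x, −ΣF_y) = (-965.8, -77.44) N.
Magnitude = √((-965.8)² + (-77.44)²) = 968.9 N; direction = atan2(-77.44, -965.8) = 184.6°.

F ≈ 969 N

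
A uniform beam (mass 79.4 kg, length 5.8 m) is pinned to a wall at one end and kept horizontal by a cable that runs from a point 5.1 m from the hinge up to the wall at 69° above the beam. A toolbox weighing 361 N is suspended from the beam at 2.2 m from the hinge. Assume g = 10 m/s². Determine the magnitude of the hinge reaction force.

Take torques about the hinge: T sin 69° · 5.1 = 79.4×10×2.9 + 361×2.2 = 3096.8 N·m.
So T = 3096.8 / (0.9336 × 5.1) = 650.42 N.
ΣF_x = 0: H_x = T cos 69° = 233.09 N.
ΣF_y = 0: H_y = (79.4×10 + 361) − T sin 69° = 1155 − 607.22 = 547.78 N.
|H| = √(H_x² + H_y²) = √((233.09)² + (547.78)²) = 595.31 N.

|H| ≈ 595 N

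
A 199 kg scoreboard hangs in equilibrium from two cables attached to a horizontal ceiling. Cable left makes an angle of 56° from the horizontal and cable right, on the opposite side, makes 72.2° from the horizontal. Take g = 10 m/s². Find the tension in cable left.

Weight W = 199 × 10 = 1990 N acts straight down.
Horizontal: T_left cos 56° = T_right cos 72.2°  →  T_right = 1.829 T_left.
Vertical: T_left sin 56° + T_right sin 72.2° = 1990.
Substituting the horizontal relation into the vertical equation gives 2.571 T_left = 1990, so T_left = 774.1 N.

T_left ≈ 774 N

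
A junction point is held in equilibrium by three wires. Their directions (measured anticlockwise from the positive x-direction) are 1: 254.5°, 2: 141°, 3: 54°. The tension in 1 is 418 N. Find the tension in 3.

T_3 ≈ 384 N

Resolve: ΣF_x = 418 cos 254.5° + T_2 cos 141° + T_3 cos 54° = 0.
        ΣF_y = 418 sin 254.5° + T_2 sin 141° + T_3 sin 54° = 0.
The known terms sum to (-111.7, -402.8) N, so -0.7771 T_2 + 0.5878 T_3 = 111.7 and 0.6293 T_2 + 0.8090 T_3 = 402.8.
Solving simultaneously: T_2 = 146.6 N, T_3 = 383.9 N.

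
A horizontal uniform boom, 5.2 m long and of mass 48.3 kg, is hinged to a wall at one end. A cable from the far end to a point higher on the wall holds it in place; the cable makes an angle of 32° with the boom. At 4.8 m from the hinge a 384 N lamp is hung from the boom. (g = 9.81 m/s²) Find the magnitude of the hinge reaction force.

Take torques about the hinge: T sin 32° · 5.2 = 48.3×9.81×2.6 + 384×4.8 = 3075.1 N·m.
So T = 3075.1 / (0.5299 × 5.2) = 1116 N.
ΣF_x = 0: H_x = T cos 32° = 946.39 N.
ΣF_y = 0: H_y = (48.3×9.81 + 384) − T sin 32° = 857.82 − 591.37 = 266.45 N.
|H| = √(H_x² + H_y²) = √((946.39)² + (266.45)²) = 983.19 N.

|H| ≈ 983 N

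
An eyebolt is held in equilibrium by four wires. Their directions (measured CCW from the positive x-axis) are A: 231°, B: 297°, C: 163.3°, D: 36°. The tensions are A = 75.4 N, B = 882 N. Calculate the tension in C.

T_C ≈ 1120 N

Resolve: ΣF_x = 75.4 cos 231° + 882 cos 297° + T_C cos 163.3° + T_D cos 36° = 0.
        ΣF_y = 75.4 sin 231° + 882 sin 297° + T_C sin 163.3° + T_D sin 36° = 0.
The known terms sum to (353, -844.5) N, so -0.9578 T_C + 0.8090 T_D = -353 and 0.2874 T_C + 0.5878 T_D = 844.5.
Solving simultaneously: T_C = 1120 N, T_D = 889.3 N.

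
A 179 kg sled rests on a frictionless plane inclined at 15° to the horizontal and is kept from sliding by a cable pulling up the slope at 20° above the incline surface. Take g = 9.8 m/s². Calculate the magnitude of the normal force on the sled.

N ≈ 1530 N

Take axes along and perpendicular to the incline. Weight components: W sin 15° = 454 N down-slope, W cos 15° = 1694 N into the surface.
Along incline: T cos 20° = W sin 15° → T = 483.2 N.
Perpendicular: N = W cos 15° − T sin 20° = 1529 N.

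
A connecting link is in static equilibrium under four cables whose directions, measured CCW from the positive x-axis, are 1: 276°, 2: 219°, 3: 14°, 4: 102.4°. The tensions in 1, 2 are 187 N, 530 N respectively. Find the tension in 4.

T_4 ≈ 409 N

Resolve: ΣF_x = 187 cos 276° + 530 cos 219° + T_3 cos 14° + T_4 cos 102.4° = 0.
        ΣF_y = 187 sin 276° + 530 sin 219° + T_3 sin 14° + T_4 sin 102.4° = 0.
The known terms sum to (-392.3, -519.5) N, so 0.9703 T_3 − 0.2147 T_4 = 392.3 and 0.2419 T_3 + 0.9767 T_4 = 519.5.
Solving simultaneously: T_3 = 494.9 N, T_4 = 409.3 N.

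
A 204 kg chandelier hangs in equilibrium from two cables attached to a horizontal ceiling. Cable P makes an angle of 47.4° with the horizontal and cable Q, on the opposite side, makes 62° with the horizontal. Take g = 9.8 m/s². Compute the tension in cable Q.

T_Q ≈ 1430 N

Weight W = 204 × 9.8 = 1999 N acts straight down.
Horizontal: T_P cos 47.4° = T_Q cos 62°  →  T_P = 0.6936 T_Q.
Vertical: T_P sin 47.4° + T_Q sin 62° = 1999.
Substituting the horizontal relation into the vertical equation gives 1.393 T_Q = 1999, so T_Q = 1435 N.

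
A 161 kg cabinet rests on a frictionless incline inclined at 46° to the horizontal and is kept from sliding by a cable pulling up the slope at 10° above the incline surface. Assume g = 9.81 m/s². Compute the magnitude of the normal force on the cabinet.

N ≈ 897 N

Take axes along and perpendicular to the incline. Weight components: W sin 46° = 1136 N down-slope, W cos 46° = 1097 N into the surface.
Along incline: T cos 10° = W sin 46° → T = 1154 N.
Perpendicular: N = W cos 46° − T sin 10° = 896.8 N.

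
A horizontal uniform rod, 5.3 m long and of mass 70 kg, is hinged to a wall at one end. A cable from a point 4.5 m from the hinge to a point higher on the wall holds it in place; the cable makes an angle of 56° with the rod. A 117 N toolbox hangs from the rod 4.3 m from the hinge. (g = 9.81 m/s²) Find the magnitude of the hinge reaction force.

Take torques about the hinge: T sin 56° · 4.5 = 70×9.81×2.65 + 117×4.3 = 2322.9 N·m.
So T = 2322.9 / (0.8290 × 4.5) = 622.64 N.
ΣF_x = 0: H_x = T cos 56° = 348.17 N.
ΣF_y = 0: H_y = (70×9.81 + 117) − T sin 56° = 803.7 − 516.19 = 287.51 N.
|H| = √(H_x² + H_y²) = √((348.17)² + (287.51)²) = 451.54 N.

|H| ≈ 452 N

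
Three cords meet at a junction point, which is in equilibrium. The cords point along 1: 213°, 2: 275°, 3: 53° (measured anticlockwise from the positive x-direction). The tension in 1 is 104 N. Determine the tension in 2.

Resolve: ΣF_x = 104 cos 213° + T_2 cos 275° + T_3 cos 53° = 0.
        ΣF_y = 104 sin 213° + T_2 sin 275° + T_3 sin 53° = 0.
The known terms sum to (-87.22, -56.64) N, so 0.0872 T_2 + 0.6018 T_3 = 87.22 and -0.9962 T_2 + 0.7986 T_3 = 56.64.
Solving simultaneously: T_2 = 53.16 N, T_3 = 137.2 N.

T_2 ≈ 53.2 N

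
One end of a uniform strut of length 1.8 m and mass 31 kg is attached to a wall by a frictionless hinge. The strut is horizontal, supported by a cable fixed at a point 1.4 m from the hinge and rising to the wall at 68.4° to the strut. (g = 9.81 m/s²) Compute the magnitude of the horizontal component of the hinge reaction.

H_x ≈ 77.4 N

Take torques about the hinge: T sin 68.4° · 1.4 = 31×9.81×0.9 = 273.7 N·m.
So T = 273.7 / (0.9298 × 1.4) = 210.26 N.
ΣF_x = 0: H_x = T cos 68.4° = 77.404 N.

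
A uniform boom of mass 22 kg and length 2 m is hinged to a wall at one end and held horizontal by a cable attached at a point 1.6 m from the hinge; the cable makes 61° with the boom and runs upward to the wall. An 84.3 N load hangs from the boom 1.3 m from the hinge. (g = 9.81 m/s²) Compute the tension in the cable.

T ≈ 233 N

Take torques about the hinge: T sin 61° · 1.6 = 22×9.81×1 + 84.3×1.3 = 325.41 N·m.
So T = 325.41 / (0.8746 × 1.6) = 232.54 N.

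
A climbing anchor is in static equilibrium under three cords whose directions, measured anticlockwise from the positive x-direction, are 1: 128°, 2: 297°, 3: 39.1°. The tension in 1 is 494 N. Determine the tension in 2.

Resolve: ΣF_x = 494 cos 128° + T_2 cos 297° + T_3 cos 39.1° = 0.
        ΣF_y = 494 sin 128° + T_2 sin 297° + T_3 sin 39.1° = 0.
The known terms sum to (-304.1, 389.3) N, so 0.4540 T_2 + 0.7760 T_3 = 304.1 and -0.8910 T_2 + 0.6307 T_3 = -389.3.
Solving simultaneously: T_2 = 505.1 N, T_3 = 96.40 N.

T_2 ≈ 505 N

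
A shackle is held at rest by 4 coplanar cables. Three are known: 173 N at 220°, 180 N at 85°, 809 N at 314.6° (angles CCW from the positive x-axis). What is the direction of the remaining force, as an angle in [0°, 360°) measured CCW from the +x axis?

Sum the known components: ΣF_x = 451.2 N, ΣF_y = -507.9 N.
For equilibrium the remaining force must supply (−ΣF_x, −ΣF_y) = (-451.2, 507.9) N.
Magnitude = √((-451.2)² + (507.9)²) = 679.4 N; direction = atan2(507.9, -451.2) = 131.6°.

θ ≈ 132°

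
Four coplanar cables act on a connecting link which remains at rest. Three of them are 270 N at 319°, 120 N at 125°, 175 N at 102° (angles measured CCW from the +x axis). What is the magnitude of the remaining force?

Sum the known components: ΣF_x = 98.56 N, ΣF_y = 92.34 N.
For equilibrium the remaining force must supply (−ΣF_x, −ΣF_y) = (-98.56, -92.34) N.
Magnitude = √((-98.56)² + (-92.34)²) = 135.1 N; direction = atan2(-92.34, -98.56) = 223.1°.

F ≈ 135 N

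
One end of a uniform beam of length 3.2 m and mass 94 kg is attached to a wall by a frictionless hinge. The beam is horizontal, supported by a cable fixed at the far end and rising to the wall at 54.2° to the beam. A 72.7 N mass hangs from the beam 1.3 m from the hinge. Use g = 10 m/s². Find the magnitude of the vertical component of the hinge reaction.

|H_y| ≈ 513 N

Take torques about the hinge: T sin 54.2° · 3.2 = 94×10×1.6 + 72.7×1.3 = 1598.5 N·m.
So T = 1598.5 / (0.8111 × 3.2) = 615.9 N.
ΣF_y = 0: H_y = (94×10 + 72.7) − T sin 54.2° = 1012.7 − 499.53 = 513.17 N.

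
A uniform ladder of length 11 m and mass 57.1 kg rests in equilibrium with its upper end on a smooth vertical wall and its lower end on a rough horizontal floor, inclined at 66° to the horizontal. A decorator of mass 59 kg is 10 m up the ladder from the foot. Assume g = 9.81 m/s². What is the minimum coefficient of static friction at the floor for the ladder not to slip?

μ_min ≈ 0.315

ΣF_y = 0: N_floor = 57.1×9.81 + 59×9.81 = 1138.9 N.
Torques about the foot: N_wall · 11 sin 66° = 57.1×9.81×5.5 cos 66° + 59×9.81×10 cos 66° → N_wall = 358.96 N.
ΣF_x = 0: f_floor = N_wall = 358.96 N.
μ_min = f_floor / N_floor = 358.96 / 1138.9 = 0.3152.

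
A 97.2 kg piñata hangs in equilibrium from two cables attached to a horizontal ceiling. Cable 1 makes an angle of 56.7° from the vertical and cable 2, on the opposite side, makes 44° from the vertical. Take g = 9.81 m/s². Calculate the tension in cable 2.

T_2 ≈ 811 N

Angles from the horizontal: cable 1 is 90° − 56.7° = 33.3°, cable 2 is 90° − 44° = 46°.
Weight W = 97.2 × 9.81 = 953.5 N acts straight down.
Horizontal: T_1 cos 33.3° = T_2 cos 46°  →  T_1 = 0.8311 T_2.
Vertical: T_1 sin 33.3° + T_2 sin 46° = 953.5.
Substituting the horizontal relation into the vertical equation gives 1.176 T_2 = 953.5, so T_2 = 811.1 N.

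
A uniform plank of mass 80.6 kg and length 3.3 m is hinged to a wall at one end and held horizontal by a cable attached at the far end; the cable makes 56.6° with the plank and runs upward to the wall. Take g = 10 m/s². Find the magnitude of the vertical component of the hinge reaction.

|H_y| ≈ 403 N

Take torques about the hinge: T sin 56.6° · 3.3 = 80.6×10×1.65 = 1329.9 N·m.
So T = 1329.9 / (0.8348 × 3.3) = 482.72 N.
ΣF_y = 0: H_y = (80.6×10) − T sin 56.6° = 806 − 403 = 403 N.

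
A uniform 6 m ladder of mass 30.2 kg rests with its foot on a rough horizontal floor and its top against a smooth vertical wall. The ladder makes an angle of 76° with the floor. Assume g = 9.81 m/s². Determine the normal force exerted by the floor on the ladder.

ΣF_y = 0: N_floor = 30.2×9.81 = 296.26 N.

N_floor ≈ 296 N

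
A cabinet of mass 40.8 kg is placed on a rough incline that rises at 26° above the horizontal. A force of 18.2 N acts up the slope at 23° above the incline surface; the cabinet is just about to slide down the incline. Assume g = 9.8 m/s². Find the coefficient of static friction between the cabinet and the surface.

On the verge of sliding down the incline, friction is at its maximum μN and acts up the slope.
Perpendicular to incline: N = W cos 26° − P sin 23° = 359.4 − 7.111 = 352.3 N.
Along incline: P cos 23° + μN = W sin 26° → μ = (W sin 26° − P cos 23°) / N = 0.45.

μ ≈ 0.450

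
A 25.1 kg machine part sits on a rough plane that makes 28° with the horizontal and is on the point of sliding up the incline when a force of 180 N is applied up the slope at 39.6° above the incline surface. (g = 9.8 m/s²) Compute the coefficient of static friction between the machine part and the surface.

μ ≈ 0.227

On the verge of sliding up the incline, friction is at its maximum μN and acts down the slope.
Perpendicular to incline: N = W cos 28° − P sin 39.6° = 217.2 − 114.7 = 102.5 N.
Along incline: P cos 39.6° − μN = W sin 28° → μ = −(W sin 28° − P cos 39.6°) / N = 0.2266.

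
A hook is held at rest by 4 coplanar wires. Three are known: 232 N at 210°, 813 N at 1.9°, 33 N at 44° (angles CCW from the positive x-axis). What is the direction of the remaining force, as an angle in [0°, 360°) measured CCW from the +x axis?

θ ≈ 174°

Sum the known components: ΣF_x = 635.4 N, ΣF_y = -66.12 N.
For equilibrium the remaining force must supply (−ΣF_x, −ΣF_y) = (-635.4, 66.12) N.
Magnitude = √((-635.4)² + (66.12)²) = 638.8 N; direction = atan2(66.12, -635.4) = 174.1°.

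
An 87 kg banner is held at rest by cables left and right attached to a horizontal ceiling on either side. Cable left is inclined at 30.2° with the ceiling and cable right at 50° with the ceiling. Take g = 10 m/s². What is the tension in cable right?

T_right ≈ 763 N

Weight W = 87 × 10 = 870 N acts straight down.
Horizontal: T_left cos 30.2° = T_right cos 50°  →  T_left = 0.7437 T_right.
Vertical: T_left sin 30.2° + T_right sin 50° = 870.
Substituting the horizontal relation into the vertical equation gives 1.14 T_right = 870, so T_right = 763.1 N.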